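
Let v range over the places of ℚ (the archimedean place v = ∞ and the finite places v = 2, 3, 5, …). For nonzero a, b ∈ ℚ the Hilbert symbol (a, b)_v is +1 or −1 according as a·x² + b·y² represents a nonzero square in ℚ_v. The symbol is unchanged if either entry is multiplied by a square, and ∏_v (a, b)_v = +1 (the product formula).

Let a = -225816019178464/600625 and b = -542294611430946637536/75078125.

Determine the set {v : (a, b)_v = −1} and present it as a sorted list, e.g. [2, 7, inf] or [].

(a, b) ≡ (-294814, -7253898470) mod (ℚ^×)²; places V = {2, 3, 5, 7, 11, 13, 17, 19, 23, 29, 31, 37, ∞}.
(a,b)_∞: sgn(-294814)=−, sgn(-7253898470)=−, so -1.
(a,b)_11: α=2, u≡2; β=0, v≡2 (mod 11); (2|11)=-1, (2|11)=-1; sign (−1)^0·-1^0·-1^2 = +1.
(a,b)_3: α=0, u≡2; β=10, v≡1 (mod 3); (2|3)=-1, (1|3)=+1; sign (−1)^0·-1^10·+1^0 = +1.
(a,b)_37: α=2, u≡32; β=3, v≡5 (mod 37); (32|37)=-1, (5|37)=-1; sign (−1)^0·-1^3·-1^2 = -1.
(a,b)_17: α=3, u≡16; β=3, v≡6 (mod 17); (16|17)=+1, (6|17)=-1; sign (−1)^0·+1^3·-1^3 = -1.
(a,b)_7: α=0, u≡5; β=1, v≡5 (mod 7); (5|7)=-1, (5|7)=-1; sign (−1)^0·-1^1·-1^0 = -1.
(a,b)_23: α=1, u≡16; β=1, v≡4 (mod 23); (16|23)=+1, (4|23)=+1; sign (−1)^1·+1^1·+1^1 = -1.
(a,b)_31: α=-2, u≡29; β=-2, v≡1 (mod 31); (29|31)=-1, (1|31)=+1; sign (−1)^0·-1^-2·+1^-2 = +1.
(a,b)_19: α=0, u≡5; β=1, v≡10 (mod 19); (5|19)=+1, (10|19)=-1; sign (−1)^0·+1^1·-1^0 = +1.
(a,b)_5: α=-4, u≡1; β=-7, v≡4 (mod 5); (1|5)=+1, (4|5)=+1; sign (−1)^0·+1^-7·+1^-4 = +1.
(a,b)_29: α=1, u≡4; β=1, v≡25 (mod 29); (4|29)=+1, (25|29)=+1; sign (−1)^0·+1^1·+1^1 = +1.
(a,b)_13: α=1, u≡6; β=1, v≡8 (mod 13); (6|13)=-1, (8|13)=-1; sign (−1)^0·-1^1·-1^1 = +1.
(a,b)_2: α=5, β=5; u≡1, v≡5 (mod 8); ε(u)ε(v)=0·0, αω(v)=5·1, βω(u)=5·0; sum ≡ 1  ⇒  -1.
Ram(-294814, -7253898470) = {2, 7, 17, 23, 37, ∞}; no ℚ_2-point on the conic.

[2, 7, 17, 23, 37, inf]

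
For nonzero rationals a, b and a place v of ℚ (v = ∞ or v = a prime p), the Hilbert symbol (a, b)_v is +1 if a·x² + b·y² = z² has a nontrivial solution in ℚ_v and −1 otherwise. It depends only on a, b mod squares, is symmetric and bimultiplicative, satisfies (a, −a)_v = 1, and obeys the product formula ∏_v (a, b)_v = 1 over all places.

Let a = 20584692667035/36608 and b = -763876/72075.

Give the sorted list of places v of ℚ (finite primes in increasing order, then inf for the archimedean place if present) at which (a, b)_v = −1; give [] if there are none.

(a, b) ≡ (5005, -3) mod (ℚ^×)²; places V = {2, 3, 5, 7, 11, 13, 19, 23, 31, 37, 47, ∞}.
(a,b)_23: α=0, u≡11; β=2, v≡19 (mod 23); (11|23)=-1, (19|23)=-1; sign (−1)^0·-1^2·-1^0 = +1.
(a,b)_11: α=-1, u≡4; β=0, v≡10 (mod 11); (4|11)=+1, (10|11)=-1; sign (−1)^0·+1^0·-1^-1 = -1.
(a,b)_13: α=-1, u≡2; β=0, v≡10 (mod 13); (2|13)=-1, (10|13)=+1; sign (−1)^0·-1^0·+1^-1 = +1.
(a,b)_37: α=2, u≡28; β=0, v≡11 (mod 37); (28|37)=+1, (11|37)=+1; sign (−1)^0·+1^0·+1^2 = +1.
(a,b)_5: α=1, u≡4; β=-2, v≡3 (mod 5); (4|5)=+1, (3|5)=-1; sign (−1)^0·+1^-2·-1^1 = -1.
(a,b)_47: α=2, u≡22; β=0, v≡30 (mod 47); (22|47)=-1, (30|47)=-1; sign (−1)^0·-1^0·-1^2 = +1.
(a,b)_7: α=5, u≡1; β=0, v≡2 (mod 7); (1|7)=+1, (2|7)=+1; sign (−1)^0·+1^0·+1^5 = +1.
(a,b)_31: α=0, u≡1; β=-2, v≡2 (mod 31); (1|31)=+1, (2|31)=+1; sign (−1)^0·+1^-2·+1^0 = +1.
(a,b)_∞: sgn(5005)=+, sgn(-3)=−, so +1.
(a,b)_2: α=-8, β=2; u≡5, v≡5 (mod 8); ε(u)ε(v)=0·0, αω(v)=-8·1, βω(u)=2·1; sum ≡ 0  ⇒  +1.
(a,b)_19: α=0, u≡10; β=2, v≡11 (mod 19); (10|19)=-1, (11|19)=+1; sign (−1)^0·-1^2·+1^0 = +1.
(a,b)_3: α=4, u≡1; β=-1, v≡2 (mod 3); (1|3)=+1, (2|3)=-1; sign (−1)^0·+1^-1·-1^4 = +1.
(5005, -3 / ℚ) ramifies at {5, 11}: a division algebra.

[5, 11]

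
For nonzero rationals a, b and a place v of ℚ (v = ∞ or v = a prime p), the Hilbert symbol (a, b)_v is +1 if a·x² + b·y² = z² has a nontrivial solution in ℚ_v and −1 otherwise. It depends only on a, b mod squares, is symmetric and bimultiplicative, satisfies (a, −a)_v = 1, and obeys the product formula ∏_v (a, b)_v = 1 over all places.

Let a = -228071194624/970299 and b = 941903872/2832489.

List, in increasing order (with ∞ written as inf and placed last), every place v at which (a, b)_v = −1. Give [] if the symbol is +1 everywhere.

Mod squares: a ≡ -11, b ≡ 13. Check v ∈ {∞, 2, 3, 7, 11, 13, 17, 19, 41}.
v=17: a=17^0·(≡5), b=17^-2·(≡4) mod 17; (5|17)=-1, (4|17)=+1; (−1)^{0·-2·8}·(-1)^-2·(+1)^0 = +1.
v=11: a=11^-3·(≡8), b=11^-2·(≡8) mod 11; (8|11)=-1, (8|11)=-1; (−1)^{-3·-2·5}·(-1)^-2·(-1)^-3 = -1.
v=19: a=19^0·(≡15), b=19^2·(≡13) mod 19; (15|19)=-1, (13|19)=-1; (−1)^{0·2·9}·(-1)^2·(-1)^0 = +1.
v=7: a=7^2·(≡3), b=7^2·(≡5) mod 7; (3|7)=-1, (5|7)=-1; (−1)^{2·2·3}·(-1)^2·(-1)^2 = +1.
v=∞: -11 < 0 and 13 > 0  ⇒  (a,b)_∞ = +1.
v=41: a=41^2·(≡14), b=41^0·(≡12) mod 41; (14|41)=-1, (12|41)=-1; (−1)^{2·0·20}·(-1)^0·(-1)^2 = +1.
v=3: a=3^-6·(≡1), b=3^-4·(≡1) mod 3; (1|3)=+1, (1|3)=+1; (−1)^{-6·-4·1}·(+1)^-4·(+1)^-6 = +1.
v=13: a=13^2·(≡7), b=13^1·(≡10) mod 13; (7|13)=-1, (10|13)=+1; (−1)^{2·1·6}·(-1)^1·(+1)^2 = -1.
v=2: v_2(a)=14, v_2(b)=12; units ≡ 5, 5 (mod 8); ε·ε+αω+βω = 0·0+14·1+12·1 ≡ 0  ⇒  (a,b)_2 = +1.
(-11, 13 / ℚ) ramifies at {11, 13}: a division algebra.

[11, 13]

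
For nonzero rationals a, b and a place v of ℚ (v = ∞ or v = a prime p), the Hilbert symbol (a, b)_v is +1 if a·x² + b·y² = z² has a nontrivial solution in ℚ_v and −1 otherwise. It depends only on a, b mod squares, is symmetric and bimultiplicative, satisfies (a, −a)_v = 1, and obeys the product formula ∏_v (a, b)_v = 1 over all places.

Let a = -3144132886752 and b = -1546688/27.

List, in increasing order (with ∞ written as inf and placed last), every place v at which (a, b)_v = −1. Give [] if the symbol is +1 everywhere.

[2, 3, 11, inf]

Mod squares: a ≡ -78, b ≡ -429. Check v ∈ {∞, 2, 3, 11, 13}.
v=13: a=13^5·(≡6), b=13^3·(≡11) mod 13; (6|13)=-1, (11|13)=-1; (−1)^{5·3·6}·(-1)^3·(-1)^5 = +1.
v=3: a=3^7·(≡1), b=3^-3·(≡1) mod 3; (1|3)=+1, (1|3)=+1; (−1)^{7·-3·1}·(+1)^-3·(+1)^7 = -1.
v=2: v_2(a)=5, v_2(b)=6; units ≡ 1, 3 (mod 8); ε·ε+αω+βω = 0·1+5·1+6·0 ≡ 1  ⇒  (a,b)_2 = -1.
v=11: a=11^2·(≡2), b=11^1·(≡1) mod 11; (2|11)=-1, (1|11)=+1; (−1)^{2·1·5}·(-1)^1·(+1)^2 = -1.
v=∞: -78 < 0 and -429 < 0  ⇒  (a,b)_∞ = -1.
|Ram(-78, -429)| = 4, even; anisotropic at {2, 3, 11, ∞}.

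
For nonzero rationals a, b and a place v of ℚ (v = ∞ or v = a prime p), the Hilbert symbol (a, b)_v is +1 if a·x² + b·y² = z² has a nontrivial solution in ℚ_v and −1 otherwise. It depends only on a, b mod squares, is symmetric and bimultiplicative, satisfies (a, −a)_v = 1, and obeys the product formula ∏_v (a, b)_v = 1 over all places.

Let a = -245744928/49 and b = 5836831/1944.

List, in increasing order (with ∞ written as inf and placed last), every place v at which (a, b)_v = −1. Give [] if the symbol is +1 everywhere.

[2, 11]

(a, b) ≡ (-1122, 14586) mod (ℚ^×)²; places V = {2, 3, 7, 11, 13, 17, ∞}.
(a,b)_17: α=1, u≡4; β=1, v≡16 (mod 17); (4|17)=+1, (16|17)=+1; sign (−1)^0·+1^1·+1^1 = +1.
(a,b)_7: α=-2, u≡5; β=4, v≡6 (mod 7); (5|7)=-1, (6|7)=-1; sign (−1)^0·-1^4·-1^-2 = +1.
(a,b)_13: α=2, u≡12; β=1, v≡12 (mod 13); (12|13)=+1, (12|13)=+1; sign (−1)^0·+1^1·+1^2 = +1.
(a,b)_3: α=5, u≡1; β=-5, v≡2 (mod 3); (1|3)=+1, (2|3)=-1; sign (−1)^1·+1^-5·-1^5 = +1.
(a,b)_2: α=5, β=-3; u≡7, v≡5 (mod 8); ε(u)ε(v)=1·0, αω(v)=5·1, βω(u)=-3·0; sum ≡ 1  ⇒  -1.
(a,b)_11: α=1, u≡7; β=1, v≡10 (mod 11); (7|11)=-1, (10|11)=-1; sign (−1)^1·-1^1·-1^1 = -1.
(a,b)_∞: sgn(-1122)=−, sgn(14586)=+, so +1.
Ram(-1122, 14586) = {2, 11}; no ℚ_2-point on the conic.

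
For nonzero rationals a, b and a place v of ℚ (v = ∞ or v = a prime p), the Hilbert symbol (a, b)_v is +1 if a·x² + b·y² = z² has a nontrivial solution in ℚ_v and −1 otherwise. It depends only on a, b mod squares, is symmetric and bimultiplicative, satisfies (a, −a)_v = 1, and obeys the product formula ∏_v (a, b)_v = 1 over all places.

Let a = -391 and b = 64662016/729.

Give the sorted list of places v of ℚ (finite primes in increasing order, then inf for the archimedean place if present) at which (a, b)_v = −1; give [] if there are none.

[17, 19]

Mod squares: a ≡ -391, b ≡ 874. Check v ∈ {∞, 2, 3, 17, 19, 23}.
v=17: a=17^1·(≡11), b=17^2·(≡5) mod 17; (11|17)=-1, (5|17)=-1; (−1)^{1·2·8}·(-1)^2·(-1)^1 = -1.
v=∞: -391 < 0 and 874 > 0  ⇒  (a,b)_∞ = +1.
v=19: a=19^0·(≡8), b=19^1·(≡14) mod 19; (8|19)=-1, (14|19)=-1; (−1)^{0·1·9}·(-1)^1·(-1)^0 = -1.
v=23: a=23^1·(≡6), b=23^1·(≡15) mod 23; (6|23)=+1, (15|23)=-1; (−1)^{1·1·11}·(+1)^1·(-1)^1 = +1.
v=2: v_2(a)=0, v_2(b)=9; units ≡ 1, 5 (mod 8); ε·ε+αω+βω = 0·0+0·1+9·0 ≡ 0  ⇒  (a,b)_2 = +1.
v=3: a=3^0·(≡2), b=3^-6·(≡1) mod 3; (2|3)=-1, (1|3)=+1; (−1)^{0·-6·1}·(-1)^-6·(+1)^0 = +1.
Ram(-391, 874) = {17, 19}; no ℚ_17-point on the conic.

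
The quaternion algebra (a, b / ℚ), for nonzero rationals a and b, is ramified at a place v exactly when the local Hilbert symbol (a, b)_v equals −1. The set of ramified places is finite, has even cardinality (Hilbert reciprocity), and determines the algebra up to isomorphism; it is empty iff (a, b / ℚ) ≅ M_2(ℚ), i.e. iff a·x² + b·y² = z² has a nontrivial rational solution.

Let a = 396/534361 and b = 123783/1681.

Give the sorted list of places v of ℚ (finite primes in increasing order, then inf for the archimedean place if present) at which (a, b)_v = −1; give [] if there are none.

(a, b) ≡ (11, 1023) mod (ℚ^×)²; places V = {2, 3, 11, 17, 31, 41, 43, ∞}.
(a,b)_∞: sgn(11)=+, sgn(1023)=+, so +1.
(a,b)_11: α=1, u≡1; β=3, v≡3 (mod 11); (1|11)=+1, (3|11)=+1; sign (−1)^1·+1^3·+1^1 = -1.
(a,b)_31: α=0, u≡15; β=1, v≡8 (mod 31); (15|31)=-1, (8|31)=+1; sign (−1)^0·-1^1·+1^0 = -1.
(a,b)_17: α=-2, u≡3; β=0, v≡14 (mod 17); (3|17)=-1, (14|17)=-1; sign (−1)^0·-1^0·-1^-2 = +1.
(a,b)_3: α=2, u≡2; β=1, v≡2 (mod 3); (2|3)=-1, (2|3)=-1; sign (−1)^0·-1^1·-1^2 = -1.
(a,b)_43: α=-2, u≡10; β=0, v≡18 (mod 43); (10|43)=+1, (18|43)=-1; sign (−1)^0·+1^0·-1^-2 = +1.
(a,b)_2: α=2, β=0; u≡3, v≡7 (mod 8); ε(u)ε(v)=1·1, αω(v)=2·0, βω(u)=0·1; sum ≡ 1  ⇒  -1.
(a,b)_41: α=0, u≡29; β=-2, v≡4 (mod 41); (29|41)=-1, (4|41)=+1; sign (−1)^0·-1^-2·+1^0 = +1.
Ram(11, 1023) = {2, 3, 11, 31}; no ℚ_2-point on the conic.

[2, 3, 11, 31]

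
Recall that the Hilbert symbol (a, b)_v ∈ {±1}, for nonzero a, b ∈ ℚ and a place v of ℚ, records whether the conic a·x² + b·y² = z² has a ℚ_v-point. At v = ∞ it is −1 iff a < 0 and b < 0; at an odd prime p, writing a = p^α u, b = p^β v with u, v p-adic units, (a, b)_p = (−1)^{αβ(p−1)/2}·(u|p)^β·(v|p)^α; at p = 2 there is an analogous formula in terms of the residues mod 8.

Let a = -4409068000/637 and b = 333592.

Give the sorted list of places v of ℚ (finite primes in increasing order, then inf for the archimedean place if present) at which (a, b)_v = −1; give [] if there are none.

[5, 23]

Mod squares: a ≡ -149110, b ≡ 1702. Check v ∈ {∞, 2, 5, 7, 13, 23, 31, 37}.
v=2: v_2(a)=5, v_2(b)=3; units ≡ 5, 3 (mod 8); ε·ε+αω+βω = 0·1+5·1+3·1 ≡ 0  ⇒  (a,b)_2 = +1.
v=23: a=23^0·(≡22), b=23^1·(≡14) mod 23; (22|23)=-1, (14|23)=-1; (−1)^{0·1·11}·(-1)^1·(-1)^0 = -1.
v=13: a=13^-1·(≡4), b=13^0·(≡12) mod 13; (4|13)=+1, (12|13)=+1; (−1)^{-1·0·6}·(+1)^0·(+1)^-1 = +1.
v=7: a=7^-2·(≡1), b=7^2·(≡4) mod 7; (1|7)=+1, (4|7)=+1; (−1)^{-2·2·3}·(+1)^2·(+1)^-2 = +1.
v=∞: -149110 < 0 and 1702 > 0  ⇒  (a,b)_∞ = +1.
v=5: a=5^3·(≡3), b=5^0·(≡2) mod 5; (3|5)=-1, (2|5)=-1; (−1)^{3·0·2}·(-1)^0·(-1)^3 = -1.
v=37: a=37^1·(≡34), b=37^1·(≡25) mod 37; (34|37)=+1, (25|37)=+1; (−1)^{1·1·18}·(+1)^1·(+1)^1 = +1.
v=31: a=31^3·(≡27), b=31^0·(≡1) mod 31; (27|31)=-1, (1|31)=+1; (−1)^{3·0·15}·(-1)^0·(+1)^3 = +1.
(-149110, 1702 / ℚ) ramifies at {5, 23}: a division algebra.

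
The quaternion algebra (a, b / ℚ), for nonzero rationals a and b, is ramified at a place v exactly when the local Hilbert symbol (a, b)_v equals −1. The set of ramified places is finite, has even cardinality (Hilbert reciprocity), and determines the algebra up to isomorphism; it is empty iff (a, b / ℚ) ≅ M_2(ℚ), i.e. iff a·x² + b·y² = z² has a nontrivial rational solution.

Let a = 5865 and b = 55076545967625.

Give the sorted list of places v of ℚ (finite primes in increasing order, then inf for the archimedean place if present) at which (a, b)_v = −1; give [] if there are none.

Mod squares: a ≡ 5865, b ≡ 177905. Check v ∈ {∞, 2, 3, 5, 7, 13, 17, 23}.
v=7: a=7^0·(≡6), b=7^1·(≡3) mod 7; (6|7)=-1, (3|7)=-1; (−1)^{0·1·3}·(-1)^1·(-1)^0 = -1.
v=23: a=23^1·(≡2), b=23^3·(≡22) mod 23; (2|23)=+1, (22|23)=-1; (−1)^{1·3·11}·(+1)^3·(-1)^1 = +1.
v=13: a=13^0·(≡2), b=13^1·(≡12) mod 13; (2|13)=-1, (12|13)=+1; (−1)^{0·1·6}·(-1)^1·(+1)^0 = -1.
v=17: a=17^1·(≡5), b=17^3·(≡6) mod 17; (5|17)=-1, (6|17)=-1; (−1)^{1·3·8}·(-1)^3·(-1)^1 = +1.
v=2: v_2(a)=0, v_2(b)=0; units ≡ 1, 1 (mod 8); ε·ε+αω+βω = 0·0+0·0+0·0 ≡ 0  ⇒  (a,b)_2 = +1.
v=5: a=5^1·(≡3), b=5^3·(≡1) mod 5; (3|5)=-1, (1|5)=+1; (−1)^{1·3·2}·(-1)^3·(+1)^1 = -1.
v=∞: 5865 > 0 and 177905 > 0  ⇒  (a,b)_∞ = +1.
v=3: a=3^1·(≡2), b=3^4·(≡2) mod 3; (2|3)=-1, (2|3)=-1; (−1)^{1·4·1}·(-1)^4·(-1)^1 = -1.
Ram(5865, 177905) = {3, 5, 7, 13}; no ℚ_3-point on the conic.

[3, 5, 7, 13]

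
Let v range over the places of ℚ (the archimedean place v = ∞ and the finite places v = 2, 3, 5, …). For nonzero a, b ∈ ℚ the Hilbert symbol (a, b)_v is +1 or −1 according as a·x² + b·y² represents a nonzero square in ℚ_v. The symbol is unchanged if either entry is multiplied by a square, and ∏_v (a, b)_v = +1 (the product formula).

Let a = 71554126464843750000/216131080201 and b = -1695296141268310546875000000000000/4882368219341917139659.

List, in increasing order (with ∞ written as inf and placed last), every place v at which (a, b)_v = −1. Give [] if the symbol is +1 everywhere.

(a, b) ≡ (455, -665) mod (ℚ^×)²; places V = {2, 3, 5, 7, 13, 17, 19, 23, 29, 41, 47, ∞}.
(a,b)_47: α=2, u≡17; β=2, v≡38 (mod 47); (17|47)=+1, (38|47)=-1; sign (−1)^0·+1^2·-1^2 = +1.
(a,b)_∞: sgn(455)=+, sgn(-665)=−, so +1.
(a,b)_17: α=-2, u≡9; β=-2, v≡2 (mod 17); (9|17)=+1, (2|17)=+1; sign (−1)^0·+1^-2·+1^-2 = +1.
(a,b)_19: α=0, u≡3; β=-1, v≡10 (mod 19); (3|19)=-1, (10|19)=-1; sign (−1)^0·-1^-1·-1^0 = -1.
(a,b)_7: α=1, u≡1; β=1, v≡3 (mod 7); (1|7)=+1, (3|7)=-1; sign (−1)^1·+1^1·-1^1 = +1.
(a,b)_41: α=-2, u≡25; β=-4, v≡18 (mod 41); (25|41)=+1, (18|41)=+1; sign (−1)^0·+1^-4·+1^-2 = +1.
(a,b)_2: α=4, β=12; u≡7, v≡7 (mod 8); ε(u)ε(v)=1·1, αω(v)=4·0, βω(u)=12·0; sum ≡ 1  ⇒  -1.
(a,b)_13: α=1, u≡4; β=2, v≡7 (mod 13); (4|13)=+1, (7|13)=-1; sign (−1)^0·+1^2·-1^1 = -1.
(a,b)_29: α=-2, u≡7; β=-6, v≡15 (mod 29); (7|29)=+1, (15|29)=-1; sign (−1)^0·+1^-6·-1^-2 = +1.
(a,b)_5: α=15, u≡1; β=25, v≡2 (mod 5); (1|5)=+1, (2|5)=-1; sign (−1)^0·+1^25·-1^15 = -1.
(a,b)_3: α=6, u≡2; β=12, v≡1 (mod 3); (2|3)=-1, (1|3)=+1; sign (−1)^0·-1^12·+1^6 = +1.
(a,b)_23: α=-2, u≡18; β=-2, v≡4 (mod 23); (18|23)=+1, (4|23)=+1; sign (−1)^0·+1^-2·+1^-2 = +1.
Ram(455, -665) = {2, 5, 13, 19}; no ℚ_2-point on the conic.

[2, 5, 13, 19]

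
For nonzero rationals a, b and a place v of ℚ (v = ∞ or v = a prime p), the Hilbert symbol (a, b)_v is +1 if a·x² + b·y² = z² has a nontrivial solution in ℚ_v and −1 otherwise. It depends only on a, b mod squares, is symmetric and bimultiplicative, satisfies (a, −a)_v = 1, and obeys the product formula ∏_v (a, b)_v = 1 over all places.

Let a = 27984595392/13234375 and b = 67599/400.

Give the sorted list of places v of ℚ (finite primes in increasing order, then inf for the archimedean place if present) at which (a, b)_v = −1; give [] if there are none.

(a, b) ≡ (4198649, 7511) mod (ℚ^×)²; places V = {2, 3, 5, 7, 11, 13, 29, 37, 43, ∞}.
(a,b)_3: α=6, u≡2; β=2, v≡2 (mod 3); (2|3)=-1, (2|3)=-1; sign (−1)^0·-1^2·-1^6 = +1.
(a,b)_43: α=1, u≡27; β=0, v≡30 (mod 43); (27|43)=-1, (30|43)=-1; sign (−1)^0·-1^0·-1^1 = -1.
(a,b)_∞: sgn(4198649)=+, sgn(7511)=+, so +1.
(a,b)_5: α=-6, u≡1; β=-2, v≡4 (mod 5); (1|5)=+1, (4|5)=+1; sign (−1)^0·+1^-2·+1^-6 = +1.
(a,b)_29: α=1, u≡25; β=1, v≡3 (mod 29); (25|29)=+1, (3|29)=-1; sign (−1)^0·+1^1·-1^1 = -1.
(a,b)_11: α=-2, u≡3; β=0, v≡1 (mod 11); (3|11)=+1, (1|11)=+1; sign (−1)^0·+1^0·+1^-2 = +1.
(a,b)_7: α=-1, u≡6; β=1, v≡4 (mod 7); (6|7)=-1, (4|7)=+1; sign (−1)^1·-1^1·+1^-1 = +1.
(a,b)_37: α=1, u≡6; β=1, v≡35 (mod 37); (6|37)=-1, (35|37)=-1; sign (−1)^0·-1^1·-1^1 = +1.
(a,b)_13: α=1, u≡1; β=0, v≡9 (mod 13); (1|13)=+1, (9|13)=+1; sign (−1)^0·+1^0·+1^1 = +1.
(a,b)_2: α=6, β=-4; u≡1, v≡7 (mod 8); ε(u)ε(v)=0·1, αω(v)=6·0, βω(u)=-4·0; sum ≡ 0  ⇒  +1.
|Ram(4198649, 7511)| = 2, even; anisotropic at {29, 43}.

[29, 43]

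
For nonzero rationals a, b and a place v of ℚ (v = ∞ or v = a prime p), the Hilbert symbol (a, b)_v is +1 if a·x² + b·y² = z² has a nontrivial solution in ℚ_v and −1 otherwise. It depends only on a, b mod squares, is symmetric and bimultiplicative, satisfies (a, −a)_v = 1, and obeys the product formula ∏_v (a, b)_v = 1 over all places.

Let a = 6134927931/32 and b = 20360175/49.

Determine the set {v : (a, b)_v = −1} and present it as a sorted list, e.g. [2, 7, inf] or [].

(a, b) ≡ (16831078, 814407) mod (ℚ^×)²; places V = {2, 3, 5, 7, 11, 23, 29, 31, 37, ∞}.
(a,b)_29: α=1, u≡13; β=1, v≡21 (mod 29); (13|29)=+1, (21|29)=-1; sign (−1)^0·+1^1·-1^1 = -1.
(a,b)_3: α=6, u≡1; β=1, v≡2 (mod 3); (1|3)=+1, (2|3)=-1; sign (−1)^0·+1^1·-1^6 = +1.
(a,b)_11: α=1, u≡3; β=1, v≡2 (mod 11); (3|11)=+1, (2|11)=-1; sign (−1)^1·+1^1·-1^1 = +1.
(a,b)_2: α=-5, β=0; u≡3, v≡7 (mod 8); ε(u)ε(v)=1·1, αω(v)=-5·0, βω(u)=0·1; sum ≡ 1  ⇒  -1.
(a,b)_37: α=1, u≡25; β=1, v≡4 (mod 37); (25|37)=+1, (4|37)=+1; sign (−1)^0·+1^1·+1^1 = +1.
(a,b)_7: α=0, u≡5; β=-2, v≡3 (mod 7); (5|7)=-1, (3|7)=-1; sign (−1)^0·-1^-2·-1^0 = +1.
(a,b)_31: α=1, u≡1; β=0, v≡29 (mod 31); (1|31)=+1, (29|31)=-1; sign (−1)^0·+1^0·-1^1 = -1.
(a,b)_23: α=1, u≡16; β=1, v≡8 (mod 23); (16|23)=+1, (8|23)=+1; sign (−1)^1·+1^1·+1^1 = -1.
(a,b)_∞: sgn(16831078)=+, sgn(814407)=+, so +1.
(a,b)_5: α=0, u≡3; β=2, v≡3 (mod 5); (3|5)=-1, (3|5)=-1; sign (−1)^0·-1^2·-1^0 = +1.
Ram(16831078, 814407) = {2, 23, 29, 31}; no ℚ_2-point on the conic.

[2, 23, 29, 31]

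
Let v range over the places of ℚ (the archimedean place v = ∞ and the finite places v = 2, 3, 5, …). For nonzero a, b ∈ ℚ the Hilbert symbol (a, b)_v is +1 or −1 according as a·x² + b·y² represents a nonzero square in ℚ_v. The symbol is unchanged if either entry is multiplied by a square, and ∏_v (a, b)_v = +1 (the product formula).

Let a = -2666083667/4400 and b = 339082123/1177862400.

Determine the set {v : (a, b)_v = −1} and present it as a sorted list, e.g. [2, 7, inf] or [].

[2, 11, 19, 29]

Mod squares: a ≡ -3553, b ≡ 667. Check v ∈ {∞, 2, 3, 5, 11, 13, 17, 19, 23, 29, 31}.
v=5: a=5^-2·(≡3), b=5^-2·(≡3) mod 5; (3|5)=-1, (3|5)=-1; (−1)^{-2·-2·2}·(-1)^-2·(-1)^-2 = +1.
v=3: a=3^0·(≡2), b=3^-2·(≡1) mod 3; (2|3)=-1, (1|3)=+1; (−1)^{0·-2·1}·(-1)^-2·(+1)^0 = +1.
v=2: v_2(a)=-4, v_2(b)=-8; units ≡ 7, 3 (mod 8); ε·ε+αω+βω = 1·1+-4·1+-8·0 ≡ 1  ⇒  (a,b)_2 = -1.
v=13: a=13^4·(≡1), b=13^-2·(≡3) mod 13; (1|13)=+1, (3|13)=+1; (−1)^{4·-2·6}·(+1)^-2·(+1)^4 = +1.
v=23: a=23^0·(≡6), b=23^3·(≡1) mod 23; (6|23)=+1, (1|23)=+1; (−1)^{0·3·11}·(+1)^3·(+1)^0 = +1.
v=17: a=17^3·(≡12), b=17^0·(≡8) mod 17; (12|17)=-1, (8|17)=+1; (−1)^{3·0·8}·(-1)^0·(+1)^3 = +1.
v=19: a=19^1·(≡15), b=19^0·(≡14) mod 19; (15|19)=-1, (14|19)=-1; (−1)^{1·0·9}·(-1)^0·(-1)^1 = -1.
v=11: a=11^-1·(≡7), b=11^-2·(≡10) mod 11; (7|11)=-1, (10|11)=-1; (−1)^{-1·-2·5}·(-1)^-2·(-1)^-1 = -1.
v=31: a=31^0·(≡30), b=31^2·(≡7) mod 31; (30|31)=-1, (7|31)=+1; (−1)^{0·2·15}·(-1)^2·(+1)^0 = +1.
v=∞: -3553 < 0 and 667 > 0  ⇒  (a,b)_∞ = +1.
v=29: a=29^0·(≡2), b=29^1·(≡22) mod 29; (2|29)=-1, (22|29)=+1; (−1)^{0·1·14}·(-1)^1·(+1)^0 = -1.
Ram(-3553, 667) = {2, 11, 19, 29}; no ℚ_2-point on the conic.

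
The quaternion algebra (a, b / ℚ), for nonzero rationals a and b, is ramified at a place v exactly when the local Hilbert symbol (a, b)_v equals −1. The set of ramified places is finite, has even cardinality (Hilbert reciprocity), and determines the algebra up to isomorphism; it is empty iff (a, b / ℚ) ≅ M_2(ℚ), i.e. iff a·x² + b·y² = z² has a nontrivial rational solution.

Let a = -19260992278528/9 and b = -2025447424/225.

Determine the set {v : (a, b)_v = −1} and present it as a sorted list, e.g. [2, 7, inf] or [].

[2, inf]

Mod squares: a ≡ -13, b ≡ -2926. Check v ∈ {∞, 2, 3, 5, 7, 11, 13, 19}.
v=∞: -13 < 0 and -2926 < 0  ⇒  (a,b)_∞ = -1.
v=19: a=19^2·(≡17), b=19^1·(≡17) mod 19; (17|19)=+1, (17|19)=+1; (−1)^{2·1·9}·(+1)^1·(+1)^2 = +1.
v=5: a=5^0·(≡3), b=5^-2·(≡4) mod 5; (3|5)=-1, (4|5)=+1; (−1)^{0·-2·2}·(-1)^-2·(+1)^0 = +1.
v=3: a=3^-2·(≡2), b=3^-2·(≡2) mod 3; (2|3)=-1, (2|3)=-1; (−1)^{-2·-2·1}·(-1)^-2·(-1)^-2 = +1.
v=13: a=13^3·(≡9), b=13^2·(≡3) mod 13; (9|13)=+1, (3|13)=+1; (−1)^{3·2·6}·(+1)^2·(+1)^3 = +1.
v=7: a=7^2·(≡4), b=7^1·(≡2) mod 7; (4|7)=+1, (2|7)=+1; (−1)^{2·1·3}·(+1)^1·(+1)^2 = +1.
v=2: v_2(a)=12, v_2(b)=13; units ≡ 3, 1 (mod 8); ε·ε+αω+βω = 1·0+12·0+13·1 ≡ 1  ⇒  (a,b)_2 = -1.
v=11: a=11^2·(≡5), b=11^1·(≡9) mod 11; (5|11)=+1, (9|11)=+1; (−1)^{2·1·5}·(+1)^1·(+1)^2 = +1.
|Ram(-13, -2926)| = 2, even; anisotropic at {2, ∞}.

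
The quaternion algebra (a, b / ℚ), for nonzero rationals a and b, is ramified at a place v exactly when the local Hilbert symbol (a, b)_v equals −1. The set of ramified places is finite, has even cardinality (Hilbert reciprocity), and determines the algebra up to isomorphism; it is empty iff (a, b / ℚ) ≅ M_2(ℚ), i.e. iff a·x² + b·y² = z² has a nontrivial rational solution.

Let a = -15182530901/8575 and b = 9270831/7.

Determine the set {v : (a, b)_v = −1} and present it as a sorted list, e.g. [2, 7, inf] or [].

Mod squares: a ≡ -4403, b ≡ 777. Check v ∈ {∞, 2, 3, 5, 7, 17, 37}.
v=3: a=3^0·(≡1), b=3^1·(≡1) mod 3; (1|3)=+1, (1|3)=+1; (−1)^{0·1·1}·(+1)^1·(+1)^0 = +1.
v=5: a=5^-2·(≡3), b=5^0·(≡3) mod 5; (3|5)=-1, (3|5)=-1; (−1)^{-2·0·2}·(-1)^0·(-1)^-2 = +1.
v=17: a=17^7·(≡2), b=17^4·(≡11) mod 17; (2|17)=+1, (11|17)=-1; (−1)^{7·4·8}·(+1)^4·(-1)^7 = -1.
v=∞: -4403 < 0 and 777 > 0  ⇒  (a,b)_∞ = +1.
v=7: a=7^-3·(≡2), b=7^-1·(≡3) mod 7; (2|7)=+1, (3|7)=-1; (−1)^{-3·-1·3}·(+1)^-1·(-1)^-3 = +1.
v=37: a=37^1·(≡14), b=37^1·(≡21) mod 37; (14|37)=-1, (21|37)=+1; (−1)^{1·1·18}·(-1)^1·(+1)^1 = -1.
v=2: v_2(a)=0, v_2(b)=0; units ≡ 5, 1 (mod 8); ε·ε+αω+βω = 0·0+0·0+0·1 ≡ 0  ⇒  (a,b)_2 = +1.
|Ram(-4403, 777)| = 2, even; anisotropic at {17, 37}.

[17, 37]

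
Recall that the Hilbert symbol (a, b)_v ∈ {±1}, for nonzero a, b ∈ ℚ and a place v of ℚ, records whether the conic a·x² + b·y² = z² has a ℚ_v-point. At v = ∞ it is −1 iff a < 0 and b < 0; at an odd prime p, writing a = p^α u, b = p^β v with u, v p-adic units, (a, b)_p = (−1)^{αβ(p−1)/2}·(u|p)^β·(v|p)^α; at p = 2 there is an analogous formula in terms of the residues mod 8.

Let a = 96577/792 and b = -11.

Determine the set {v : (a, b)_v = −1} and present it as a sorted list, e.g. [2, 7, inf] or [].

[2, 13, 17, 19]

Mod squares: a ≡ 2124694, b ≡ -11. Check v ∈ {∞, 2, 3, 11, 13, 17, 19, 23}.
v=23: a=23^1·(≡22), b=23^0·(≡12) mod 23; (22|23)=-1, (12|23)=+1; (−1)^{1·0·11}·(-1)^0·(+1)^1 = +1.
v=11: a=11^-1·(≡5), b=11^1·(≡10) mod 11; (5|11)=+1, (10|11)=-1; (−1)^{-1·1·5}·(+1)^1·(-1)^-1 = +1.
v=17: a=17^1·(≡2), b=17^0·(≡6) mod 17; (2|17)=+1, (6|17)=-1; (−1)^{1·0·8}·(+1)^0·(-1)^1 = -1.
v=3: a=3^-2·(≡1), b=3^0·(≡1) mod 3; (1|3)=+1, (1|3)=+1; (−1)^{-2·0·1}·(+1)^0·(+1)^-2 = +1.
v=∞: 2124694 > 0 and -11 < 0  ⇒  (a,b)_∞ = +1.
v=13: a=13^1·(≡7), b=13^0·(≡2) mod 13; (7|13)=-1, (2|13)=-1; (−1)^{1·0·6}·(-1)^0·(-1)^1 = -1.
v=19: a=19^1·(≡11), b=19^0·(≡8) mod 19; (11|19)=+1, (8|19)=-1; (−1)^{1·0·9}·(+1)^0·(-1)^1 = -1.
v=2: v_2(a)=-3, v_2(b)=0; units ≡ 3, 5 (mod 8); ε·ε+αω+βω = 1·0+-3·1+0·1 ≡ 1  ⇒  (a,b)_2 = -1.
|Ram(2124694, -11)| = 4, even; anisotropic at {2, 13, 17, 19}.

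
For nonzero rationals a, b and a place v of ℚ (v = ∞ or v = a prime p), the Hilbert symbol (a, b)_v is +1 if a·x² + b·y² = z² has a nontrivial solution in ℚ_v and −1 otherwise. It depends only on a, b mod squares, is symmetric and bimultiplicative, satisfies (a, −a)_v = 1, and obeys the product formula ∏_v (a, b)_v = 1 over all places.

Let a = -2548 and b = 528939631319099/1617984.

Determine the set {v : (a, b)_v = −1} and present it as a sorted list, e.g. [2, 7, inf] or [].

[2, 37]

(a, b) ≡ (-13, 131052779) mod (ℚ^×)²; places V = {2, 3, 7, 11, 13, 17, 31, 37, 41, 47, 53, ∞}.
(a,b)_3: α=0, u≡2; β=-2, v≡2 (mod 3); (2|3)=-1, (2|3)=-1; sign (−1)^0·-1^-2·-1^0 = +1.
(a,b)_31: α=0, u≡25; β=1, v≡9 (mod 31); (25|31)=+1, (9|31)=+1; sign (−1)^0·+1^1·+1^0 = +1.
(a,b)_2: α=2, β=-6; u≡3, v≡3 (mod 8); ε(u)ε(v)=1·1, αω(v)=2·1, βω(u)=-6·1; sum ≡ 1  ⇒  -1.
(a,b)_37: α=0, u≡5; β=1, v≡8 (mod 37); (5|37)=-1, (8|37)=-1; sign (−1)^0·-1^1·-1^0 = -1.
(a,b)_∞: sgn(-13)=−, sgn(131052779)=+, so +1.
(a,b)_11: α=0, u≡4; β=1, v≡9 (mod 11); (4|11)=+1, (9|11)=+1; sign (−1)^0·+1^1·+1^0 = +1.
(a,b)_13: α=1, u≡12; β=1, v≡1 (mod 13); (12|13)=+1, (1|13)=+1; sign (−1)^0·+1^1·+1^1 = +1.
(a,b)_17: α=0, u≡2; β=1, v≡14 (mod 17); (2|17)=+1, (14|17)=-1; sign (−1)^0·+1^1·-1^0 = +1.
(a,b)_7: α=2, u≡4; β=4, v≡1 (mod 7); (4|7)=+1, (1|7)=+1; sign (−1)^0·+1^4·+1^2 = +1.
(a,b)_41: α=0, u≡35; β=2, v≡25 (mod 41); (35|41)=-1, (25|41)=+1; sign (−1)^0·-1^2·+1^0 = +1.
(a,b)_53: α=0, u≡49; β=-2, v≡41 (mod 53); (49|53)=+1, (41|53)=-1; sign (−1)^0·+1^-2·-1^0 = +1.
(a,b)_47: α=0, u≡37; β=1, v≡43 (mod 47); (37|47)=+1, (43|47)=-1; sign (−1)^0·+1^1·-1^0 = +1.
(-13, 131052779 / ℚ) ramifies at {2, 37}: a division algebra.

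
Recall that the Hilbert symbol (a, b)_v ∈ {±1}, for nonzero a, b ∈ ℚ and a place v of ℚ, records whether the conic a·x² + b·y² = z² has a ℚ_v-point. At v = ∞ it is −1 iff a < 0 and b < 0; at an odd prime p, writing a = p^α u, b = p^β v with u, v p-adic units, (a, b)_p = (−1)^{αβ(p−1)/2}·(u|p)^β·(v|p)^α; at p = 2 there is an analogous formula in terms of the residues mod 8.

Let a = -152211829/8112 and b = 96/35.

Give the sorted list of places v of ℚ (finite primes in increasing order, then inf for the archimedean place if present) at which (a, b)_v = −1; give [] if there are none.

Mod squares: a ≡ -3927, b ≡ 210. Check v ∈ {∞, 2, 3, 5, 7, 11, 13, 17, 31}.
v=13: a=13^-2·(≡4), b=13^0·(≡2) mod 13; (4|13)=+1, (2|13)=-1; (−1)^{-2·0·6}·(+1)^0·(-1)^-2 = +1.
v=3: a=3^-1·(≡2), b=3^1·(≡1) mod 3; (2|3)=-1, (1|3)=+1; (−1)^{-1·1·1}·(-1)^1·(+1)^-1 = +1.
v=31: a=31^2·(≡1), b=31^0·(≡24) mod 31; (1|31)=+1, (24|31)=-1; (−1)^{2·0·15}·(+1)^0·(-1)^2 = +1.
v=17: a=17^1·(≡14), b=17^0·(≡11) mod 17; (14|17)=-1, (11|17)=-1; (−1)^{1·0·8}·(-1)^0·(-1)^1 = -1.
v=7: a=7^1·(≡6), b=7^-1·(≡1) mod 7; (6|7)=-1, (1|7)=+1; (−1)^{1·-1·3}·(-1)^-1·(+1)^1 = +1.
v=∞: -3927 < 0 and 210 > 0  ⇒  (a,b)_∞ = +1.
v=5: a=5^0·(≡3), b=5^-1·(≡3) mod 5; (3|5)=-1, (3|5)=-1; (−1)^{0·-1·2}·(-1)^-1·(-1)^0 = -1.
v=11: a=11^3·(≡6), b=11^0·(≡4) mod 11; (6|11)=-1, (4|11)=+1; (−1)^{3·0·5}·(-1)^0·(+1)^3 = +1.
v=2: v_2(a)=-4, v_2(b)=5; units ≡ 1, 1 (mod 8); ε·ε+αω+βω = 0·0+-4·0+5·0 ≡ 0  ⇒  (a,b)_2 = +1.
Ram(-3927, 210) = {5, 17}; no ℚ_5-point on the conic.

[5, 17]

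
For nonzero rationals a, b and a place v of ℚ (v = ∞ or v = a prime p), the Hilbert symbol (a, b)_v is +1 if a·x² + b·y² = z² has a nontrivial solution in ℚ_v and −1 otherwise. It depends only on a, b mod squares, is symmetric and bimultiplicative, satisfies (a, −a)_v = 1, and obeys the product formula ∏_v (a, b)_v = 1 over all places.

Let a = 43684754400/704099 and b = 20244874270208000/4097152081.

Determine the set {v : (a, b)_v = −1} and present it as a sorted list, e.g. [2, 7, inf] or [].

[11, 19]

(a, b) ≡ (154, 95) mod (ℚ^×)²; places V = {2, 3, 5, 7, 11, 19, 23, ∞}.
(a,b)_3: α=2, u≡1; β=0, v≡2 (mod 3); (1|3)=+1, (2|3)=-1; sign (−1)^0·+1^0·-1^2 = +1.
(a,b)_2: α=5, β=12; u≡5, v≡7 (mod 8); ε(u)ε(v)=0·1, αω(v)=5·0, βω(u)=12·1; sum ≡ 0  ⇒  +1.
(a,b)_19: α=2, u≡10; β=3, v≡5 (mod 19); (10|19)=-1, (5|19)=+1; sign (−1)^0·-1^3·+1^2 = -1.
(a,b)_23: α=-2, u≡9; β=-4, v≡18 (mod 23); (9|23)=+1, (18|23)=+1; sign (−1)^0·+1^-4·+1^-2 = +1.
(a,b)_5: α=2, u≡4; β=3, v≡4 (mod 5); (4|5)=+1, (4|5)=+1; sign (−1)^0·+1^3·+1^2 = +1.
(a,b)_11: α=-3, u≡1; β=-4, v≡6 (mod 11); (1|11)=+1, (6|11)=-1; sign (−1)^0·+1^-4·-1^-3 = -1.
(a,b)_7: α=5, u≡4; β=8, v≡1 (mod 7); (4|7)=+1, (1|7)=+1; sign (−1)^0·+1^8·+1^5 = +1.
(a,b)_∞: sgn(154)=+, sgn(95)=+, so +1.
Ram(154, 95) = {11, 19}; no ℚ_11-point on the conic.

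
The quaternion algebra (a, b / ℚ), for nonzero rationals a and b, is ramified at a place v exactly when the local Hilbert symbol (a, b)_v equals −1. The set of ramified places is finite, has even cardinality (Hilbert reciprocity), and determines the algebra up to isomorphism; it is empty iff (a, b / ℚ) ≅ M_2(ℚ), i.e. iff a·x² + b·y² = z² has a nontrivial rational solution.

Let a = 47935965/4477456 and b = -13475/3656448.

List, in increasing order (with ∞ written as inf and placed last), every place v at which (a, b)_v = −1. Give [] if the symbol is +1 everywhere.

Mod squares: a ≡ 165, b ≡ -33. Check v ∈ {∞, 2, 3, 5, 7, 11, 23}.
v=23: a=23^-4·(≡2), b=23^-2·(≡6) mod 23; (2|23)=+1, (6|23)=+1; (−1)^{-4·-2·11}·(+1)^-2·(+1)^-4 = +1.
v=2: v_2(a)=-4, v_2(b)=-8; units ≡ 5, 7 (mod 8); ε·ε+αω+βω = 0·1+-4·0+-8·1 ≡ 0  ⇒  (a,b)_2 = +1.
v=5: a=5^1·(≡3), b=5^2·(≡2) mod 5; (3|5)=-1, (2|5)=-1; (−1)^{1·2·2}·(-1)^2·(-1)^1 = -1.
v=∞: 165 > 0 and -33 < 0  ⇒  (a,b)_∞ = +1.
v=7: a=7^4·(≡2), b=7^2·(≡1) mod 7; (2|7)=+1, (1|7)=+1; (−1)^{4·2·3}·(+1)^2·(+1)^4 = +1.
v=11: a=11^3·(≡9), b=11^1·(≡10) mod 11; (9|11)=+1, (10|11)=-1; (−1)^{3·1·5}·(+1)^1·(-1)^3 = +1.
v=3: a=3^1·(≡1), b=3^-3·(≡1) mod 3; (1|3)=+1, (1|3)=+1; (−1)^{1·-3·1}·(+1)^-3·(+1)^1 = -1.
|Ram(165, -33)| = 2, even; anisotropic at {3, 5}.

[3, 5]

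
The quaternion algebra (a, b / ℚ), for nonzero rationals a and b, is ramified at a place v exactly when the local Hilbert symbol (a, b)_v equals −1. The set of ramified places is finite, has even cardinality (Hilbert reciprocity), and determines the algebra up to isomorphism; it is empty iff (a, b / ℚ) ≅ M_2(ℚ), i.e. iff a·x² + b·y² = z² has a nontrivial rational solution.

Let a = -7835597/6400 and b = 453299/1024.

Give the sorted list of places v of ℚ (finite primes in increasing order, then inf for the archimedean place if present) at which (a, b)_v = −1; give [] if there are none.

Mod squares: a ≡ -77, b ≡ 11. Check v ∈ {∞, 2, 5, 7, 11, 29}.
v=∞: -77 < 0 and 11 > 0  ⇒  (a,b)_∞ = +1.
v=11: a=11^3·(≡1), b=11^1·(≡3) mod 11; (1|11)=+1, (3|11)=+1; (−1)^{3·1·5}·(+1)^1·(+1)^3 = -1.
v=29: a=29^2·(≡17), b=29^2·(≡18) mod 29; (17|29)=-1, (18|29)=-1; (−1)^{2·2·14}·(-1)^2·(-1)^2 = +1.
v=7: a=7^1·(≡3), b=7^2·(≡2) mod 7; (3|7)=-1, (2|7)=+1; (−1)^{1·2·3}·(-1)^2·(+1)^1 = +1.
v=5: a=5^-2·(≡3), b=5^0·(≡1) mod 5; (3|5)=-1, (1|5)=+1; (−1)^{-2·0·2}·(-1)^0·(+1)^-2 = +1.
v=2: v_2(a)=-8, v_2(b)=-10; units ≡ 3, 3 (mod 8); ε·ε+αω+βω = 1·1+-8·1+-10·1 ≡ 1  ⇒  (a,b)_2 = -1.
(-77, 11 / ℚ) ramifies at {2, 11}: a division algebra.

[2, 11]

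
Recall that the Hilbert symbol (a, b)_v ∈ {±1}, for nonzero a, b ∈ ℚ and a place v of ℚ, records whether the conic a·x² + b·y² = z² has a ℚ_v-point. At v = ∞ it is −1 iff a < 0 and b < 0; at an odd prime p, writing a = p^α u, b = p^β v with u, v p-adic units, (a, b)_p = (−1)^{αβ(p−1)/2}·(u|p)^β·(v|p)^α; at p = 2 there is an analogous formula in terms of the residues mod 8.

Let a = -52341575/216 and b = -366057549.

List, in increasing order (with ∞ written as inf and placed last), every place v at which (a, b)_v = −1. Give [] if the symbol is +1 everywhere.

Mod squares: a ≡ -858, b ≡ -221. Check v ∈ {∞, 2, 3, 5, 11, 13, 17}.
v=13: a=13^1·(≡9), b=13^3·(≡4) mod 13; (9|13)=+1, (4|13)=+1; (−1)^{1·3·6}·(+1)^3·(+1)^1 = +1.
v=5: a=5^2·(≡2), b=5^0·(≡1) mod 5; (2|5)=-1, (1|5)=+1; (−1)^{2·0·2}·(-1)^0·(+1)^2 = +1.
v=17: a=17^0·(≡4), b=17^1·(≡15) mod 17; (4|17)=+1, (15|17)=+1; (−1)^{0·1·8}·(+1)^1·(+1)^0 = +1.
v=∞: -858 < 0 and -221 < 0  ⇒  (a,b)_∞ = -1.
v=2: v_2(a)=-3, v_2(b)=0; units ≡ 3, 3 (mod 8); ε·ε+αω+βω = 1·1+-3·1+0·1 ≡ 0  ⇒  (a,b)_2 = +1.
v=3: a=3^-3·(≡2), b=3^4·(≡1) mod 3; (2|3)=-1, (1|3)=+1; (−1)^{-3·4·1}·(-1)^4·(+1)^-3 = +1.
v=11: a=11^5·(≡7), b=11^2·(≡6) mod 11; (7|11)=-1, (6|11)=-1; (−1)^{5·2·5}·(-1)^2·(-1)^5 = -1.
(-858, -221 / ℚ) ramifies at {11, ∞}: a division algebra.

[11, inf]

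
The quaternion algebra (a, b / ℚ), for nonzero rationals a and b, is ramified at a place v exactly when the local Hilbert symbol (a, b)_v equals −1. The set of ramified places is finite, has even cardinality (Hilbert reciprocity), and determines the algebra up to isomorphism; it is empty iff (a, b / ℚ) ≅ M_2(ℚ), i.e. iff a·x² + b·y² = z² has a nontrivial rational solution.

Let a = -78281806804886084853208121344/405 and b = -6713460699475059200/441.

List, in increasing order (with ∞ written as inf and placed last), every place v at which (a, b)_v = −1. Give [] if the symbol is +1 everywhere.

(a, b) ≡ (-1151495, -19778) mod (ℚ^×)²; places V = {2, 3, 5, 7, 11, 17, 19, 23, 29, 31, ∞}.
(a,b)_17: α=3, u≡7; β=2, v≡3 (mod 17); (7|17)=-1, (3|17)=-1; sign (−1)^0·-1^2·-1^3 = -1.
(a,b)_3: α=-4, u≡1; β=-2, v≡1 (mod 3); (1|3)=+1, (1|3)=+1; sign (−1)^0·+1^-2·+1^-4 = +1.
(a,b)_11: α=2, u≡10; β=1, v≡2 (mod 11); (10|11)=-1, (2|11)=-1; sign (−1)^0·-1^1·-1^2 = -1.
(a,b)_∞: sgn(-1151495)=−, sgn(-19778)=−, so -1.
(a,b)_29: α=2, u≡11; β=1, v≡17 (mod 29); (11|29)=-1, (17|29)=-1; sign (−1)^0·-1^1·-1^2 = -1.
(a,b)_7: α=0, u≡6; β=-2, v≡4 (mod 7); (6|7)=-1, (4|7)=+1; sign (−1)^0·-1^-2·+1^0 = +1.
(a,b)_2: α=16, β=9; u≡1, v≡7 (mod 8); ε(u)ε(v)=0·1, αω(v)=16·0, βω(u)=9·0; sum ≡ 0  ⇒  +1.
(a,b)_31: α=5, u≡24; β=3, v≡15 (mod 31); (24|31)=-1, (15|31)=-1; sign (−1)^1·-1^3·-1^5 = -1.
(a,b)_5: α=-1, u≡1; β=2, v≡2 (mod 5); (1|5)=+1, (2|5)=-1; sign (−1)^0·+1^2·-1^-1 = -1.
(a,b)_19: α=3, u≡1; β=2, v≡4 (mod 19); (1|19)=+1, (4|19)=+1; sign (−1)^0·+1^2·+1^3 = +1.
(a,b)_23: α=3, u≡6; β=2, v≡8 (mod 23); (6|23)=+1, (8|23)=+1; sign (−1)^0·+1^2·+1^3 = +1.
(-1151495, -19778 / ℚ) ramifies at {5, 11, 17, 29, 31, ∞}: a division algebra.

[5, 11, 17, 29, 31, inf]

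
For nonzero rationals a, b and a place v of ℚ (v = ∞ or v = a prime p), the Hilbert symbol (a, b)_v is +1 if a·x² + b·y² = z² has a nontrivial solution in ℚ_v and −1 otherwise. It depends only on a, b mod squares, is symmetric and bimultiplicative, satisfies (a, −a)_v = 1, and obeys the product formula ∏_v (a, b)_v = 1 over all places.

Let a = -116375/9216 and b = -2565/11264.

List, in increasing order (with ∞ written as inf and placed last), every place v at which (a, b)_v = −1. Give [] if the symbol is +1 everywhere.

Mod squares: a ≡ -95, b ≡ -3135. Check v ∈ {∞, 2, 3, 5, 7, 11, 19}.
v=3: a=3^-2·(≡1), b=3^3·(≡2) mod 3; (1|3)=+1, (2|3)=-1; (−1)^{-2·3·1}·(+1)^3·(-1)^-2 = +1.
v=2: v_2(a)=-10, v_2(b)=-10; units ≡ 1, 1 (mod 8); ε·ε+αω+βω = 0·0+-10·0+-10·0 ≡ 0  ⇒  (a,b)_2 = +1.
v=∞: -95 < 0 and -3135 < 0  ⇒  (a,b)_∞ = -1.
v=5: a=5^3·(≡4), b=5^1·(≡3) mod 5; (4|5)=+1, (3|5)=-1; (−1)^{3·1·2}·(+1)^1·(-1)^3 = -1.
v=11: a=11^0·(≡3), b=11^-1·(≡9) mod 11; (3|11)=+1, (9|11)=+1; (−1)^{0·-1·5}·(+1)^-1·(+1)^0 = +1.
v=19: a=19^1·(≡12), b=19^1·(≡7) mod 19; (12|19)=-1, (7|19)=+1; (−1)^{1·1·9}·(-1)^1·(+1)^1 = +1.
v=7: a=7^2·(≡3), b=7^0·(≡4) mod 7; (3|7)=-1, (4|7)=+1; (−1)^{2·0·3}·(-1)^0·(+1)^2 = +1.
|Ram(-95, -3135)| = 2, even; anisotropic at {5, ∞}.

[5, inf]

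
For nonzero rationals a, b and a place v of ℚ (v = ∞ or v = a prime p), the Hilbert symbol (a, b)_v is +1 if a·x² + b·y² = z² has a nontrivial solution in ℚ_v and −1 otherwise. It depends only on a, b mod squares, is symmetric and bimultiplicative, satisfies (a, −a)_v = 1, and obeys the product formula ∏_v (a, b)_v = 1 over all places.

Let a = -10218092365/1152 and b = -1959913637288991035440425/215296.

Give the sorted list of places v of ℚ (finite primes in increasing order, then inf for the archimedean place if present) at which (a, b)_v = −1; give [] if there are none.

[2, 5, 43, inf]

(a, b) ≡ (-334970, -33497) mod (ℚ^×)²; places V = {2, 3, 5, 7, 13, 19, 29, 41, 43, ∞}.
(a,b)_19: α=3, u≡3; β=9, v≡1 (mod 19); (3|19)=-1, (1|19)=+1; sign (−1)^1·-1^9·+1^3 = +1.
(a,b)_29: α=0, u≡13; β=-2, v≡10 (mod 29); (13|29)=+1, (10|29)=-1; sign (−1)^0·+1^-2·-1^0 = +1.
(a,b)_∞: sgn(-334970)=−, sgn(-33497)=−, so -1.
(a,b)_43: α=1, u≡16; β=3, v≡9 (mod 43); (16|43)=+1, (9|43)=+1; sign (−1)^1·+1^3·+1^1 = -1.
(a,b)_7: α=0, u≡4; β=2, v≡5 (mod 7); (4|7)=+1, (5|7)=-1; sign (−1)^0·+1^2·-1^0 = +1.
(a,b)_5: α=1, u≡1; β=2, v≡3 (mod 5); (1|5)=+1, (3|5)=-1; sign (−1)^0·+1^2·-1^1 = -1.
(a,b)_2: α=-7, β=-8; u≡3, v≡7 (mod 8); ε(u)ε(v)=1·1, αω(v)=-7·0, βω(u)=-8·1; sum ≡ 1  ⇒  -1.
(a,b)_13: α=2, u≡12; β=2, v≡12 (mod 13); (12|13)=+1, (12|13)=+1; sign (−1)^0·+1^2·+1^2 = +1.
(a,b)_41: α=1, u≡14; β=1, v≡28 (mod 41); (14|41)=-1, (28|41)=-1; sign (−1)^0·-1^1·-1^1 = +1.
(a,b)_3: α=-2, u≡1; β=2, v≡1 (mod 3); (1|3)=+1, (1|3)=+1; sign (−1)^0·+1^2·+1^-2 = +1.
|Ram(-334970, -33497)| = 4, even; anisotropic at {2, 5, 43, ∞}.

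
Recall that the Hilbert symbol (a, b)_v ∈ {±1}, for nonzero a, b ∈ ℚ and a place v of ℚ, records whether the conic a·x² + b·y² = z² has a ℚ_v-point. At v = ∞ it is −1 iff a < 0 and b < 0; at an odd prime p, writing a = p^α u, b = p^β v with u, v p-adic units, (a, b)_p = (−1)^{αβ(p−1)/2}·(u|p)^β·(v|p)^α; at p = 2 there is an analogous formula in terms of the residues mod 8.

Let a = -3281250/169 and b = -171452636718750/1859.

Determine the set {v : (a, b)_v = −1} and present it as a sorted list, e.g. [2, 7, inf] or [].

[5, 7, 11, inf]

(a, b) ≡ (-210, -330) mod (ℚ^×)²; places V = {2, 3, 5, 7, 11, 13, 17, ∞}.
(a,b)_∞: sgn(-210)=−, sgn(-330)=−, so -1.
(a,b)_5: α=7, u≡2; β=13, v≡4 (mod 5); (2|5)=-1, (4|5)=+1; sign (−1)^0·-1^13·+1^7 = -1.
(a,b)_11: α=0, u≡7; β=-1, v≡5 (mod 11); (7|11)=-1, (5|11)=+1; sign (−1)^0·-1^-1·+1^0 = -1.
(a,b)_13: α=-2, u≡2; β=-2, v≡5 (mod 13); (2|13)=-1, (5|13)=-1; sign (−1)^0·-1^-2·-1^-2 = +1.
(a,b)_7: α=1, u≡5; β=0, v≡3 (mod 7); (5|7)=-1, (3|7)=-1; sign (−1)^0·-1^0·-1^1 = -1.
(a,b)_17: α=0, u≡12; β=2, v≡12 (mod 17); (12|17)=-1, (12|17)=-1; sign (−1)^0·-1^2·-1^0 = +1.
(a,b)_2: α=1, β=1; u≡7, v≡3 (mod 8); ε(u)ε(v)=1·1, αω(v)=1·1, βω(u)=1·0; sum ≡ 0  ⇒  +1.
(a,b)_3: α=1, u≡2; β=5, v≡1 (mod 3); (2|3)=-1, (1|3)=+1; sign (−1)^1·-1^5·+1^1 = +1.
|Ram(-210, -330)| = 4, even; anisotropic at {5, 7, 11, ∞}.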